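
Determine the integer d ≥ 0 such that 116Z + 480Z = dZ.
In the PID Z, (a, b) is generated by gcd(a, b). Compute gcd(480, 116) with the extended Euclidean algorithm, tracking rows (r, s, t) with s·480 + t·116 = r:
  row A: (480, 1, 0)   [1·480 + 0·116 = 480]
  row B: (116, 0, 1)   [0·480 + 1·116 = 116]
  480 = 4·116 + 16   → row C = row A − 4·row B = (16, 1, −4)   [check: 1·480 − 4·116 = 16]
  116 = 7·16 + 4   → row D = row B − 7·row C = (4, −7, 29)   [check: −7·480 + 29·116 = 4]
  16 = 4·4 + 0   → remainder 0, stop. gcd = 4 (last nonzero row D).
So gcd(116, 480) = 4, with Bézout identity −7·480 + 29·116 = 4. Containment (⊇): the Bézout identity exhibits 4 as an element of (116, 480), giving (4) ⊆ (116, 480). Containment (⊆): since 4 | 116 and 4 | 480 (116 = 4·29, 480 = 4·120), every Z-linear combination of 116 and 480 is divisible by 4, so (116, 480) ⊆ (4). Therefore (116, 480) = (4), d = 4.

Final answer: (116, 480) = (4); d = 4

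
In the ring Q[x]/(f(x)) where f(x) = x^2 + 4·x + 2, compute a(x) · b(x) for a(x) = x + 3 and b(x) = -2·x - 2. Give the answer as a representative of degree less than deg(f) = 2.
First multiply in Q[x] without reducing: a · b = -2·x^2 - 8·x - 6. Now divide by f(x) = x^2 + 4·x + 2, eliminating the leading term at each step:
  leading term -2·x^2: subtract (-2)·f(x) = -2·x^2 - 8·x - 4, leaving -2
The degree is now < 2, so this is the remainder. Hence a · b ≡ -2 in Q[x]/(f).

Final answer: a · b ≡ -2 (mod f(x))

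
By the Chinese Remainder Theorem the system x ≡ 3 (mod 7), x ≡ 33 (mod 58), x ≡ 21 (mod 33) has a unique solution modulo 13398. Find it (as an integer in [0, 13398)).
The moduli 7, 58, 33 are pairwise coprime, so by the CRT there is a unique solution mod 7·58·33 = 13398.
Solve by successive substitution. Start with x ≡ 3 (mod 7).
  Combine with x ≡ 33 (mod 58): write x = 3 + 7·t and require 3 + 7·t ≡ 33 (mod 58), i.e. 7·t ≡ 33 − 3 ≡ 30 (mod 58). Since 7^(−1) ≡ 25 (mod 58), t ≡ 25·30 ≡ 54 (mod 58). So x ≡ 3 + 7·54 = 381 (mod 406).
  Combine with x ≡ 21 (mod 33): write x = 381 + 406·t and require 381 + 406·t ≡ 21 (mod 33), i.e. 406·t ≡ 21 − 381 ≡ 3 (mod 33). Since 406^(−1) ≡ 10 (mod 33) (406 ≡ 10 (mod 33)), t ≡ 10·3 ≡ 30 (mod 33). So x ≡ 381 + 406·30 = 12561 (mod 13398).
Unique solution in [0, 13398): x = 12561.

Final answer: x ≡ 12561 (mod 13398); the representative in [0, 13398) is 12561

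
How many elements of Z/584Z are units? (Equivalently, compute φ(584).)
An element a ∈ Z/584Z is a unit iff gcd(a, 584) = 1, so the number of units is φ(584). φ is multiplicative, with φ(p^e) = p^e − p^(e−1). Factorise 584 = 2^3 · 73. Then
  φ(584) = (2^3 − 2^2) · (73 − 1) = 4 · 72 = 288.

Final answer: Z/584Z has φ(584) = 288 units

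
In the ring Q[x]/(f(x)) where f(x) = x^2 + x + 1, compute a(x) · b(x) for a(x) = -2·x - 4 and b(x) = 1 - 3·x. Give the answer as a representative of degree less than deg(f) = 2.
First multiply in Q[x] without reducing: a · b = 6·x^2 + 10·x - 4. Now divide by f(x) = x^2 + x + 1, eliminating the leading term at each step:
  leading term 6·x^2: subtract (6)·f(x) = 6·x^2 + 6·x + 6, leaving 4·x - 10
The degree is now < 2, so this is the remainder. Hence a · b ≡ 4·x - 10 in Q[x]/(f).

Final answer: a · b ≡ 4·x - 10 (mod f(x))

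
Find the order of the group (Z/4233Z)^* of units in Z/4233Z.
(Z/4233Z)^* consists of the classes a with gcd(a, 4233) = 1, so its order is φ(4233). φ is multiplicative, with φ(p^e) = p^e − p^(e−1). Factorise 4233 = 3 · 17 · 83. Then
  φ(4233) = (3 − 1) · (17 − 1) · (83 − 1) = 2 · 16 · 82 = 2624.
Thus |(Z/4233Z)^*| = 2624.

Final answer: |(Z/4233Z)^*| = 2624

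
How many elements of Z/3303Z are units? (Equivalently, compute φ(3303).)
Z/3303Z has φ(3303) = 2196 units

An element a ∈ Z/3303Z is a unit iff gcd(a, 3303) = 1, so the number of units is φ(3303). φ is multiplicative, with φ(p^e) = p^e − p^(e−1). Factorise 3303 = 3^2 · 367. Then
  φ(3303) = (3^2 − 3^1) · (367 − 1) = 6 · 366 = 2196.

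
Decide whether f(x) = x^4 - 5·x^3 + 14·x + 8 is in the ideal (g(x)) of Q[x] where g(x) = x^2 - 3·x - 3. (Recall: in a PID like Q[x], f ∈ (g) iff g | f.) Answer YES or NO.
NO

In Q[x] the ideal (g) consists of all multiples of g, so f ∈ (g) iff g | f, i.e. iff the remainder of f on division by g is 0. Divide f by g (g is monic, so eliminate the leading term of the running remainder at each step):
  leading term x^4: subtract (x^2)·g(x) = x^4 - 3·x^3 - 3·x^2, leaving -2·x^3 + 3·x^2 + 14·x + 8
  leading term -2·x^3: subtract (-2·x)·g(x) = -2·x^3 + 6·x^2 + 6·x, leaving -3·x^2 + 8·x + 8
  leading term -3·x^2: subtract (-3)·g(x) = -3·x^2 + 9·x + 9, leaving -x - 1
The remainder r(x) = -x - 1 ≠ 0 (and deg r < deg g), so g ∤ f, i.e. f ∉ (g).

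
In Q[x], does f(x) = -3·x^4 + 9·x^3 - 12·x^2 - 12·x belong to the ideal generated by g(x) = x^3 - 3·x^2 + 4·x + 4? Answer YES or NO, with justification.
In Q[x] the ideal (g) consists of all multiples of g, so f ∈ (g) iff g | f, i.e. iff the remainder of f on division by g is 0. Divide f by g (g is monic, so eliminate the leading term of the running remainder at each step):
  leading term -3·x^4: subtract (-3·x)·g(x) = -3·x^4 + 9·x^3 - 12·x^2 - 12·x, leaving 0
The remainder is 0, so f(x) = g(x) · h(x) with h(x) = -3·x. Hence g | f, i.e. f ∈ (g).

Final answer: YES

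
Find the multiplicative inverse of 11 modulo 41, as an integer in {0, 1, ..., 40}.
11^(−1) ≡ 15 (mod 41)

Apply the extended Euclidean algorithm to (41, 11), tracking rows (r, s, t) with s·41 + t·11 = r. Each division r_prev = q·r_cur + r_new produces the new row as (previous row) − q·(current row):
  row A: (41, 1, 0)   [1·41 + 0·11 = 41]
  row B: (11, 0, 1)   [0·41 + 1·11 = 11]
  41 = 3·11 + 8   → row C = row A − 3·row B = (8, 1, −3)   [check: 1·41 − 3·11 = 8]
  11 = 1·8 + 3   → row D = row B − 1·row C = (3, −1, 4)   [check: −1·41 + 4·11 = 3]
  8 = 2·3 + 2   → row E = row C − 2·row D = (2, 3, −11)   [check: 3·41 − 11·11 = 2]
  3 = 1·2 + 1   → row F = row D − 1·row E = (1, −4, 15)   [check: −4·41 + 15·11 = 1]
  2 = 2·1 + 0   → remainder 0, stop. gcd = 1 (last nonzero row F).
The gcd is 1, so 11 is invertible mod 41. The last nonzero row gives −4·41 + 15·11 = 1, so t = 15. So 11^(−1) ≡ 15 (mod 41). Verify: 11 · 15 = 165 ≡ 1 (mod 41). ✓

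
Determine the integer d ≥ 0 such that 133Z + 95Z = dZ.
(133, 95) = (19); d = 19

In the PID Z, (a, b) is generated by gcd(a, b). Compute gcd(133, 95) with the extended Euclidean algorithm, tracking rows (r, s, t) with s·133 + t·95 = r:
  row A: (133, 1, 0)   [1·133 + 0·95 = 133]
  row B: (95, 0, 1)   [0·133 + 1·95 = 95]
  133 = 1·95 + 38   → row C = row A − 1·row B = (38, 1, −1)   [check: 1·133 − 1·95 = 38]
  95 = 2·38 + 19   → row D = row B − 2·row C = (19, −2, 3)   [check: −2·133 + 3·95 = 19]
  38 = 2·19 + 0   → remainder 0, stop. gcd = 19 (last nonzero row D).
So gcd(133, 95) = 19, with Bézout identity −2·133 + 3·95 = 19. Containment (⊇): the Bézout identity exhibits 19 as an element of (133, 95), giving (19) ⊆ (133, 95). Containment (⊆): since 19 | 133 and 19 | 95 (133 = 19·7, 95 = 19·5), every Z-linear combination of 133 and 95 is divisible by 19, so (133, 95) ⊆ (19). Therefore (133, 95) = (19), d = 19.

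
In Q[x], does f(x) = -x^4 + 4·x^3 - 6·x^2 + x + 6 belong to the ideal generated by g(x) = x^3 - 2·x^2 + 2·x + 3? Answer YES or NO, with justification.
YES

In Q[x] the ideal (g) consists of all multiples of g, so f ∈ (g) iff g | f, i.e. iff the remainder of f on division by g is 0. Divide f by g (g is monic, so eliminate the leading term of the running remainder at each step):
  leading term -x^4: subtract (-x)·g(x) = -x^4 + 2·x^3 - 2·x^2 - 3·x, leaving 2·x^3 - 4·x^2 + 4·x + 6
  leading term 2·x^3: subtract (2)·g(x) = 2·x^3 - 4·x^2 + 4·x + 6, leaving 0
The remainder is 0, so f(x) = g(x) · h(x) with h(x) = 2 - x. Hence g | f, i.e. f ∈ (g).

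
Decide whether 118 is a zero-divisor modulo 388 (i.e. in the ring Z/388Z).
gcd(118, 388) = 2 > 1, so 118 is not a unit in Z/388Z. In Z/nZ every nonzero non-unit is a zero-divisor: explicitly, take b = 388/gcd = 194 ≠ 0 (mod 388); then 118·194 = 22892 = 59·388, i.e. 118·194 ≡ 0 (mod 388). So 118 is a zero-divisor.

Final answer: YES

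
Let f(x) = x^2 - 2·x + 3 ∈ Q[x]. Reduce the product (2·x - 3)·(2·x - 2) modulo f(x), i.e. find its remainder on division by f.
a · b ≡ -2·x - 6 (mod f(x))

First multiply in Q[x] without reducing: a · b = 4·x^2 - 10·x + 6. Now divide by f(x) = x^2 - 2·x + 3, eliminating the leading term at each step:
  leading term 4·x^2: subtract (4)·f(x) = 4·x^2 - 8·x + 12, leaving -2·x - 6
The degree is now < 2, so this is the remainder. Hence a · b ≡ -2·x - 6 in Q[x]/(f).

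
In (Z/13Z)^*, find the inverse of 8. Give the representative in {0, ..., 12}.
Apply the extended Euclidean algorithm to (13, 8), tracking rows (r, s, t) with s·13 + t·8 = r. Each division r_prev = q·r_cur + r_new produces the new row as (previous row) − q·(current row):
  row A: (13, 1, 0)   [1·13 + 0·8 = 13]
  row B: (8, 0, 1)   [0·13 + 1·8 = 8]
  13 = 1·8 + 5   → row C = row A − 1·row B = (5, 1, −1)   [check: 1·13 − 1·8 = 5]
  8 = 1·5 + 3   → row D = row B − 1·row C = (3, −1, 2)   [check: −1·13 + 2·8 = 3]
  5 = 1·3 + 2   → row E = row C − 1·row D = (2, 2, −3)   [check: 2·13 − 3·8 = 2]
  3 = 1·2 + 1   → row F = row D − 1·row E = (1, −3, 5)   [check: −3·13 + 5·8 = 1]
  2 = 2·1 + 0   → remainder 0, stop. gcd = 1 (last nonzero row F).
The gcd is 1, so 8 is invertible mod 13. The last nonzero row gives −3·13 + 5·8 = 1, so t = 5. So 8^(−1) ≡ 5 (mod 13). Verify: 8 · 5 = 40 ≡ 1 (mod 13). ✓

Final answer: 8^(−1) ≡ 5 (mod 13)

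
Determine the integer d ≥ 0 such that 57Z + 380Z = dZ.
In the PID Z, (a, b) is generated by gcd(a, b). Compute gcd(380, 57) with the extended Euclidean algorithm, tracking rows (r, s, t) with s·380 + t·57 = r:
  row A: (380, 1, 0)   [1·380 + 0·57 = 380]
  row B: (57, 0, 1)   [0·380 + 1·57 = 57]
  380 = 6·57 + 38   → row C = row A − 6·row B = (38, 1, −6)   [check: 1·380 − 6·57 = 38]
  57 = 1·38 + 19   → row D = row B − 1·row C = (19, −1, 7)   [check: −1·380 + 7·57 = 19]
  38 = 2·19 + 0   → remainder 0, stop. gcd = 19 (last nonzero row D).
So gcd(57, 380) = 19, with Bézout identity −1·380 + 7·57 = 19. Containment (⊇): the Bézout identity exhibits 19 as an element of (57, 380), giving (19) ⊆ (57, 380). Containment (⊆): since 19 | 57 and 19 | 380 (57 = 19·3, 380 = 19·20), every Z-linear combination of 57 and 380 is divisible by 19, so (57, 380) ⊆ (19). Therefore (57, 380) = (19), d = 19.

Final answer: (57, 380) = (19); d = 19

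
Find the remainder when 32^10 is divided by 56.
Use repeated squaring. Binary(10) = 1010. Walk through the bits of the exponent 10 left-to-right: at each bit after the leading one, square the running value, then multiply by 32 if the bit is 1 (always reducing mod 56):
  bit 1 = 1 (leading): start with 32.
  bit 2 = 0: square 32^2 = 1024 ≡ 16 (mod 56).
  bit 3 = 1: square 16^2 = 256 ≡ 32; bit is 1, so multiply 32·32 = 1024 ≡ 16 (mod 56).
  bit 4 = 0: square 16^2 = 256 ≡ 32 (mod 56).
Final value: 32^10 ≡ 32 (mod 56).

Final answer: 32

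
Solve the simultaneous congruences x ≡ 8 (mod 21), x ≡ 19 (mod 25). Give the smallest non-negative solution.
x ≡ 344 (mod 525); the representative in [0, 525) is 344

The moduli 21, 25 are pairwise coprime, so by the CRT there is a unique solution mod 21·25 = 525.
Solve by successive substitution. Start with x ≡ 8 (mod 21).
  Combine with x ≡ 19 (mod 25): write x = 8 + 21·t and require 8 + 21·t ≡ 19 (mod 25), i.e. 21·t ≡ 19 − 8 ≡ 11 (mod 25). Since 21^(−1) ≡ 6 (mod 25), t ≡ 6·11 ≡ 16 (mod 25). So x ≡ 8 + 21·16 = 344 (mod 525).
Unique solution in [0, 525): x = 344.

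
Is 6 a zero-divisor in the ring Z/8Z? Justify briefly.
YES

gcd(6, 8) = 2 > 1, so 6 is not a unit in Z/8Z. In Z/nZ every nonzero non-unit is a zero-divisor: explicitly, take b = 8/gcd = 4 ≠ 0 (mod 8); then 6·4 = 24 = 3·8, i.e. 6·4 ≡ 0 (mod 8). So 6 is a zero-divisor.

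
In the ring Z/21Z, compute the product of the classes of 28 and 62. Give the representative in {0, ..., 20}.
14

Reduce the factors first: 28 ≡ 7, 62 ≡ 20 (mod 21), so 28 · 62 ≡ 7 · 20 (mod 21). 7 · 20 = 140. Dividing by 21: 140 = 6·21 + 14. So (28 · 62) mod 21 = 14.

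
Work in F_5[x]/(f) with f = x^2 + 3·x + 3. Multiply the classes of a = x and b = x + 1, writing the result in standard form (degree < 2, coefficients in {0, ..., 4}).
Multiply as integer polynomials: a · b = x^2 + x. Reducing coefficients mod 5: a · b ≡ x^2 + x. Now divide by f(x) = x^2 + 3·x + 3 in F_5[x], eliminating the leading term at each step:
  leading term x^2: subtract (1)·f(x) = x^2 + 3·x + 3, leaving 3·x + 2 (coefficients mod 5)
The degree is now < 2, so this is the remainder. Hence a · b ≡ 3·x + 2 in F_5[x]/(f).

Final answer: a · b ≡ 3·x + 2 (mod f(x))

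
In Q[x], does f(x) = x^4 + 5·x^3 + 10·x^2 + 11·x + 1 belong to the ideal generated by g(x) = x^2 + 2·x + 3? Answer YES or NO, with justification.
In Q[x] the ideal (g) consists of all multiples of g, so f ∈ (g) iff g | f, i.e. iff the remainder of f on division by g is 0. Divide f by g (g is monic, so eliminate the leading term of the running remainder at each step):
  leading term x^4: subtract (x^2)·g(x) = x^4 + 2·x^3 + 3·x^2, leaving 3·x^3 + 7·x^2 + 11·x + 1
  leading term 3·x^3: subtract (3·x)·g(x) = 3·x^3 + 6·x^2 + 9·x, leaving x^2 + 2·x + 1
  leading term x^2: subtract (1)·g(x) = x^2 + 2·x + 3, leaving -2
The remainder r(x) = -2 ≠ 0 (and deg r < deg g), so g ∤ f, i.e. f ∉ (g).

Final answer: NO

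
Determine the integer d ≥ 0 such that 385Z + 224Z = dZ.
(385, 224) = (7); d = 7

In the PID Z, (a, b) is generated by gcd(a, b). Compute gcd(385, 224) with the extended Euclidean algorithm, tracking rows (r, s, t) with s·385 + t·224 = r:
  row A: (385, 1, 0)   [1·385 + 0·224 = 385]
  row B: (224, 0, 1)   [0·385 + 1·224 = 224]
  385 = 1·224 + 161   → row C = row A − 1·row B = (161, 1, −1)   [check: 1·385 − 1·224 = 161]
  224 = 1·161 + 63   → row D = row B − 1·row C = (63, −1, 2)   [check: −1·385 + 2·224 = 63]
  161 = 2·63 + 35   → row E = row C − 2·row D = (35, 3, −5)   [check: 3·385 − 5·224 = 35]
  63 = 1·35 + 28   → row F = row D − 1·row E = (28, −4, 7)   [check: −4·385 + 7·224 = 28]
  35 = 1·28 + 7   → row G = row E − 1·row F = (7, 7, −12)   [check: 7·385 − 12·224 = 7]
  28 = 4·7 + 0   → remainder 0, stop. gcd = 7 (last nonzero row G).
So gcd(385, 224) = 7, with Bézout identity 7·385 − 12·224 = 7. Containment (⊇): the Bézout identity exhibits 7 as an element of (385, 224), giving (7) ⊆ (385, 224). Containment (⊆): since 7 | 385 and 7 | 224 (385 = 7·55, 224 = 7·32), every Z-linear combination of 385 and 224 is divisible by 7, so (385, 224) ⊆ (7). Therefore (385, 224) = (7), d = 7.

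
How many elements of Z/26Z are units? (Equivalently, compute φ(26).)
Z/26Z has φ(26) = 12 units

An element a ∈ Z/26Z is a unit iff gcd(a, 26) = 1, so the number of units is φ(26). φ is multiplicative, with φ(p^e) = p^e − p^(e−1). Factorise 26 = 2 · 13. Then
  φ(26) = (2 − 1) · (13 − 1) = 1 · 12 = 12.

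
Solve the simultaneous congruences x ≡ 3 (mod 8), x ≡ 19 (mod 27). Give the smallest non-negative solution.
The moduli 8, 27 are pairwise coprime, so by the CRT there is a unique solution mod 8·27 = 216.
Solve by successive substitution. Start with x ≡ 3 (mod 8).
  Combine with x ≡ 19 (mod 27): write x = 3 + 8·t and require 3 + 8·t ≡ 19 (mod 27), i.e. 8·t ≡ 19 − 3 ≡ 16 (mod 27). Since 8^(−1) ≡ 17 (mod 27), t ≡ 17·16 ≡ 2 (mod 27). So x ≡ 3 + 8·2 = 19 (mod 216).
Unique solution in [0, 216): x = 19.

Final answer: x ≡ 19 (mod 216); the representative in [0, 216) is 19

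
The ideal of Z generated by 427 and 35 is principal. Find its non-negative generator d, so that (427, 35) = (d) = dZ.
(427, 35) = (7); d = 7

In the PID Z, (a, b) is generated by gcd(a, b). Compute gcd(427, 35) with the extended Euclidean algorithm, tracking rows (r, s, t) with s·427 + t·35 = r:
  row A: (427, 1, 0)   [1·427 + 0·35 = 427]
  row B: (35, 0, 1)   [0·427 + 1·35 = 35]
  427 = 12·35 + 7   → row C = row A − 12·row B = (7, 1, −12)   [check: 1·427 − 12·35 = 7]
  35 = 5·7 + 0   → remainder 0, stop. gcd = 7 (last nonzero row C).
So gcd(427, 35) = 7, with Bézout identity 1·427 − 12·35 = 7. Containment (⊇): the Bézout identity exhibits 7 as an element of (427, 35), giving (7) ⊆ (427, 35). Containment (⊆): since 7 | 427 and 7 | 35 (427 = 7·61, 35 = 7·5), every Z-linear combination of 427 and 35 is divisible by 7, so (427, 35) ⊆ (7). Therefore (427, 35) = (7), d = 7.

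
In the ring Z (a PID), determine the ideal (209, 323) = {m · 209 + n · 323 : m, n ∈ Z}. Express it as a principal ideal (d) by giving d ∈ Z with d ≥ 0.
(209, 323) = (19); d = 19

In the PID Z, (a, b) is generated by gcd(a, b). Compute gcd(323, 209) with the extended Euclidean algorithm, tracking rows (r, s, t) with s·323 + t·209 = r:
  row A: (323, 1, 0)   [1·323 + 0·209 = 323]
  row B: (209, 0, 1)   [0·323 + 1·209 = 209]
  323 = 1·209 + 114   → row C = row A − 1·row B = (114, 1, −1)   [check: 1·323 − 1·209 = 114]
  209 = 1·114 + 95   → row D = row B − 1·row C = (95, −1, 2)   [check: −1·323 + 2·209 = 95]
  114 = 1·95 + 19   → row E = row C − 1·row D = (19, 2, −3)   [check: 2·323 − 3·209 = 19]
  95 = 5·19 + 0   → remainder 0, stop. gcd = 19 (last nonzero row E).
So gcd(209, 323) = 19, with Bézout identity 2·323 − 3·209 = 19. Containment (⊇): the Bézout identity exhibits 19 as an element of (209, 323), giving (19) ⊆ (209, 323). Containment (⊆): since 19 | 209 and 19 | 323 (209 = 19·11, 323 = 19·17), every Z-linear combination of 209 and 323 is divisible by 19, so (209, 323) ⊆ (19). Therefore (209, 323) = (19), d = 19.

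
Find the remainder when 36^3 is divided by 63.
Use repeated squaring. Binary(3) = 11. Walk through the bits of the exponent 3 left-to-right: at each bit after the leading one, square the running value, then multiply by 36 if the bit is 1 (always reducing mod 63):
  bit 1 = 1 (leading): start with 36.
  bit 2 = 1: square 36^2 = 1296 ≡ 36; bit is 1, so multiply 36·36 = 1296 ≡ 36 (mod 63).
Final value: 36^3 ≡ 36 (mod 63).

Final answer: 36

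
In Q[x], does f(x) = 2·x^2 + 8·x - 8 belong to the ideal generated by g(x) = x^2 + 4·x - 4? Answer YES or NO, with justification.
In Q[x] the ideal (g) consists of all multiples of g, so f ∈ (g) iff g | f, i.e. iff the remainder of f on division by g is 0. Divide f by g (g is monic, so eliminate the leading term of the running remainder at each step):
  leading term 2·x^2: subtract (2)·g(x) = 2·x^2 + 8·x - 8, leaving 0
The remainder is 0, so f(x) = g(x) · h(x) with h(x) = 2. Hence g | f, i.e. f ∈ (g).

Final answer: YES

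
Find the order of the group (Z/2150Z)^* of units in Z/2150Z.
|(Z/2150Z)^*| = 840

(Z/2150Z)^* consists of the classes a with gcd(a, 2150) = 1, so its order is φ(2150). φ is multiplicative, with φ(p^e) = p^e − p^(e−1). Factorise 2150 = 2 · 5^2 · 43. Then
  φ(2150) = (2 − 1) · (5^2 − 5^1) · (43 − 1) = 1 · 20 · 42 = 840.
Thus |(Z/2150Z)^*| = 840.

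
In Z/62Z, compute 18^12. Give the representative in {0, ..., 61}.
Use repeated squaring. Binary(12) = 1100. Walk through the bits of the exponent 12 left-to-right: at each bit after the leading one, square the running value, then multiply by 18 if the bit is 1 (always reducing mod 62):
  bit 1 = 1 (leading): start with 18.
  bit 2 = 1: square 18^2 = 324 ≡ 14; bit is 1, so multiply 14·18 = 252 ≡ 4 (mod 62).
  bit 3 = 0: square 4^2 = 16 (mod 62).
  bit 4 = 0: square 16^2 = 256 ≡ 8 (mod 62).
Final value: 18^12 ≡ 8 (mod 62).

Final answer: 8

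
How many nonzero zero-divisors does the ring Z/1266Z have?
In Z/1266Z each nonzero element is either a unit (gcd with 1266 is 1) or a zero-divisor (gcd > 1). The number of units is φ(1266): factorise 1266 = 2 · 3 · 211, so φ(1266) = (2 − 1) · (3 − 1) · (211 − 1) = 1 · 2 · 210 = 420. The nonzero elements number 1266 − 1 = 1265. Hence the nonzero zero-divisors number 1265 − 420 = 845.

Final answer: Z/1266Z has 845 nonzero zero-divisors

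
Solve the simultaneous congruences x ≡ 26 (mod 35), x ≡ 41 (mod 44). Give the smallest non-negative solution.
The moduli 35, 44 are pairwise coprime, so by the CRT there is a unique solution mod 35·44 = 1540.
Solve by successive substitution. Start with x ≡ 26 (mod 35).
  Combine with x ≡ 41 (mod 44): write x = 26 + 35·t and require 26 + 35·t ≡ 41 (mod 44), i.e. 35·t ≡ 41 − 26 ≡ 15 (mod 44). Since 35^(−1) ≡ 39 (mod 44), t ≡ 39·15 ≡ 13 (mod 44). So x ≡ 26 + 35·13 = 481 (mod 1540).
Unique solution in [0, 1540): x = 481.

Final answer: x ≡ 481 (mod 1540); the representative in [0, 1540) is 481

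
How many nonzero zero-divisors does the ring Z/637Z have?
In Z/637Z each nonzero element is either a unit (gcd with 637 is 1) or a zero-divisor (gcd > 1). The number of units is φ(637): factorise 637 = 7^2 · 13, so φ(637) = (7^2 − 7^1) · (13 − 1) = 42 · 12 = 504. The nonzero elements number 637 − 1 = 636. Hence the nonzero zero-divisors number 636 − 504 = 132.

Final answer: Z/637Z has 132 nonzero zero-divisors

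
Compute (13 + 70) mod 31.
Reduce the summands first: 70 ≡ 8 (mod 31), so 13 + 70 ≡ 13 + 8 (mod 31). 13 + 8 = 21; 21 = 0·31 + 21, so (13 + 70) mod 31 = 21.

Final answer: 21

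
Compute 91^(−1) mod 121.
91^(−1) ≡ 4 (mod 121)

Apply the extended Euclidean algorithm to (121, 91), tracking rows (r, s, t) with s·121 + t·91 = r. Each division r_prev = q·r_cur + r_new produces the new row as (previous row) − q·(current row):
  row A: (121, 1, 0)   [1·121 + 0·91 = 121]
  row B: (91, 0, 1)   [0·121 + 1·91 = 91]
  121 = 1·91 + 30   → row C = row A − 1·row B = (30, 1, −1)   [check: 1·121 − 1·91 = 30]
  91 = 3·30 + 1   → row D = row B − 3·row C = (1, −3, 4)   [check: −3·121 + 4·91 = 1]
  30 = 30·1 + 0   → remainder 0, stop. gcd = 1 (last nonzero row D).
The gcd is 1, so 91 is invertible mod 121. The last nonzero row gives −3·121 + 4·91 = 1, so t = 4. So 91^(−1) ≡ 4 (mod 121). Verify: 91 · 4 = 364 ≡ 1 (mod 121). ✓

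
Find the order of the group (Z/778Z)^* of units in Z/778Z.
(Z/778Z)^* consists of the classes a with gcd(a, 778) = 1, so its order is φ(778). φ is multiplicative, with φ(p^e) = p^e − p^(e−1). Factorise 778 = 2 · 389. Then
  φ(778) = (2 − 1) · (389 − 1) = 1 · 388 = 388.
Thus |(Z/778Z)^*| = 388.

Final answer: |(Z/778Z)^*| = 388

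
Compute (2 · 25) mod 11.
6

Reduce the factors first: 25 ≡ 3 (mod 11), so 2 · 25 ≡ 2 · 3 (mod 11). 2 · 3 = 6. Dividing by 11: 6 = 0·11 + 6. So (2 · 25) mod 11 = 6.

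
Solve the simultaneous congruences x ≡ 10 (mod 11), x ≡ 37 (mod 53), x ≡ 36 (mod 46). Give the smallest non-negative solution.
x ≡ 8040 (mod 26818); the representative in [0, 26818) is 8040

The moduli 11, 53, 46 are pairwise coprime, so by the CRT there is a unique solution mod 11·53·46 = 26818.
Solve by successive substitution. Start with x ≡ 10 (mod 11).
  Combine with x ≡ 37 (mod 53): write x = 10 + 11·t and require 10 + 11·t ≡ 37 (mod 53), i.e. 11·t ≡ 37 − 10 ≡ 27 (mod 53). Since 11^(−1) ≡ 29 (mod 53), t ≡ 29·27 ≡ 41 (mod 53). So x ≡ 10 + 11·41 = 461 (mod 583).
  Combine with x ≡ 36 (mod 46): write x = 461 + 583·t and require 461 + 583·t ≡ 36 (mod 46), i.e. 583·t ≡ 36 − 461 ≡ 35 (mod 46). Since 583^(−1) ≡ 3 (mod 46) (583 ≡ 31 (mod 46)), t ≡ 3·35 ≡ 13 (mod 46). So x ≡ 461 + 583·13 = 8040 (mod 26818).
Unique solution in [0, 26818): x = 8040.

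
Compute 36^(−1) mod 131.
Apply the extended Euclidean algorithm to (131, 36), tracking rows (r, s, t) with s·131 + t·36 = r. Each division r_prev = q·r_cur + r_new produces the new row as (previous row) − q·(current row):
  row A: (131, 1, 0)   [1·131 + 0·36 = 131]
  row B: (36, 0, 1)   [0·131 + 1·36 = 36]
  131 = 3·36 + 23   → row C = row A − 3·row B = (23, 1, −3)   [check: 1·131 − 3·36 = 23]
  36 = 1·23 + 13   → row D = row B − 1·row C = (13, −1, 4)   [check: −1·131 + 4·36 = 13]
  23 = 1·13 + 10   → row E = row C − 1·row D = (10, 2, −7)   [check: 2·131 − 7·36 = 10]
  13 = 1·10 + 3   → row F = row D − 1·row E = (3, −3, 11)   [check: −3·131 + 11·36 = 3]
  10 = 3·3 + 1   → row G = row E − 3·row F = (1, 11, −40)   [check: 11·131 − 40·36 = 1]
  3 = 3·1 + 0   → remainder 0, stop. gcd = 1 (last nonzero row G).
The gcd is 1, so 36 is invertible mod 131. The last nonzero row gives 11·131 − 40·36 = 1, so t = −40. So 36^(−1) ≡ −40 ≡ 91 (mod 131). Verify: 36 · 91 = 3276 ≡ 1 (mod 131). ✓

Final answer: 36^(−1) ≡ 91 (mod 131)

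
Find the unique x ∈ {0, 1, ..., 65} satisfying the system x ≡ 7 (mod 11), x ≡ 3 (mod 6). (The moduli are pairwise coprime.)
x ≡ 51 (mod 66); the representative in [0, 66) is 51

The moduli 11, 6 are pairwise coprime, so by the CRT there is a unique solution mod 11·6 = 66.
Solve by successive substitution. Start with x ≡ 7 (mod 11).
  Combine with x ≡ 3 (mod 6): write x = 7 + 11·t and require 7 + 11·t ≡ 3 (mod 6), i.e. 11·t ≡ 3 − 7 ≡ 2 (mod 6). Since 11^(−1) ≡ 5 (mod 6) (11 ≡ 5 (mod 6)), t ≡ 5·2 ≡ 4 (mod 6). So x ≡ 7 + 11·4 = 51 (mod 66).
Unique solution in [0, 66): x = 51.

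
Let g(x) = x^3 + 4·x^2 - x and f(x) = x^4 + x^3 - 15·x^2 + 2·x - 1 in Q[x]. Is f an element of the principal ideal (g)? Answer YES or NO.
In Q[x] the ideal (g) consists of all multiples of g, so f ∈ (g) iff g | f, i.e. iff the remainder of f on division by g is 0. Divide f by g (g is monic, so eliminate the leading term of the running remainder at each step):
  leading term x^4: subtract (x)·g(x) = x^4 + 4·x^3 - x^2, leaving -3·x^3 - 14·x^2 + 2·x - 1
  leading term -3·x^3: subtract (-3)·g(x) = -3·x^3 - 12·x^2 + 3·x, leaving -2·x^2 - x - 1
The remainder r(x) = -2·x^2 - x - 1 ≠ 0 (and deg r < deg g), so g ∤ f, i.e. f ∉ (g).

Final answer: NO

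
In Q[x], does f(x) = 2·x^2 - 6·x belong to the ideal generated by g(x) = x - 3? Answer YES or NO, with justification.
In Q[x] the ideal (g) consists of all multiples of g, so f ∈ (g) iff g | f, i.e. iff the remainder of f on division by g is 0. Divide f by g (g is monic, so eliminate the leading term of the running remainder at each step):
  leading term 2·x^2: subtract (2·x)·g(x) = 2·x^2 - 6·x, leaving 0
The remainder is 0, so f(x) = g(x) · h(x) with h(x) = 2·x. Hence g | f, i.e. f ∈ (g).

Final answer: YES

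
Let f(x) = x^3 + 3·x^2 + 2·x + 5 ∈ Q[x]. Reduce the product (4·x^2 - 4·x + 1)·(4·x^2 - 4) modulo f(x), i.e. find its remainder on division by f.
First multiply in Q[x] without reducing: a · b = 16·x^4 - 16·x^3 - 12·x^2 + 16·x - 4. Now divide by f(x) = x^3 + 3·x^2 + 2·x + 5, eliminating the leading term at each step:
  leading term 16·x^4: subtract (16·x)·f(x) = 16·x^4 + 48·x^3 + 32·x^2 + 80·x, leaving -64·x^3 - 44·x^2 - 64·x - 4
  leading term -64·x^3: subtract (-64)·f(x) = -64·x^3 - 192·x^2 - 128·x - 320, leaving 148·x^2 + 64·x + 316
The degree is now < 3, so this is the remainder. Hence a · b ≡ 148·x^2 + 64·x + 316 in Q[x]/(f).

Final answer: a · b ≡ 148·x^2 + 64·x + 316 (mod f(x))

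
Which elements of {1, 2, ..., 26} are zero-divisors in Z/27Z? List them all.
nonzero zero-divisors of Z/27Z = {3, 6, 9, 12, 15, 18, 21, 24}

An element a ∈ Z/27Z (with a ≠ 0) is a zero-divisor iff gcd(a, 27) > 1 (because a is a unit precisely when gcd(a, n) = 1, and in Z/nZ every nonzero, non-unit element is a zero-divisor). Scan a = 1, ..., 26 and keep those with gcd(a, 27) > 1:
  gcd(3, 27) = 3, gcd(6, 27) = 3, gcd(9, 27) = 9, gcd(12, 27) = 3, gcd(15, 27) = 3, gcd(18, 27) = 9, gcd(21, 27) = 3, gcd(24, 27) = 3.
All other a ∈ {1, ..., 26} have gcd(a, 27) = 1 and are units. So the nonzero zero-divisors are exactly the 8 values of a appearing in this scan.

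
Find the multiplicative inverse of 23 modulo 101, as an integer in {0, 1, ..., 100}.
23^(−1) ≡ 22 (mod 101)

Apply the extended Euclidean algorithm to (101, 23), tracking rows (r, s, t) with s·101 + t·23 = r. Each division r_prev = q·r_cur + r_new produces the new row as (previous row) − q·(current row):
  row A: (101, 1, 0)   [1·101 + 0·23 = 101]
  row B: (23, 0, 1)   [0·101 + 1·23 = 23]
  101 = 4·23 + 9   → row C = row A − 4·row B = (9, 1, −4)   [check: 1·101 − 4·23 = 9]
  23 = 2·9 + 5   → row D = row B − 2·row C = (5, −2, 9)   [check: −2·101 + 9·23 = 5]
  9 = 1·5 + 4   → row E = row C − 1·row D = (4, 3, −13)   [check: 3·101 − 13·23 = 4]
  5 = 1·4 + 1   → row F = row D − 1·row E = (1, −5, 22)   [check: −5·101 + 22·23 = 1]
  4 = 4·1 + 0   → remainder 0, stop. gcd = 1 (last nonzero row F).
The gcd is 1, so 23 is invertible mod 101. The last nonzero row gives −5·101 + 22·23 = 1, so t = 22. So 23^(−1) ≡ 22 (mod 101). Verify: 23 · 22 = 506 ≡ 1 (mod 101). ✓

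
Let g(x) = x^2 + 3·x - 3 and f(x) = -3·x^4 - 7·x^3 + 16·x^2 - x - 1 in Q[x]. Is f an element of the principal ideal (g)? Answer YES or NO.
NO

In Q[x] the ideal (g) consists of all multiples of g, so f ∈ (g) iff g | f, i.e. iff the remainder of f on division by g is 0. Divide f by g (g is monic, so eliminate the leading term of the running remainder at each step):
  leading term -3·x^4: subtract (-3·x^2)·g(x) = -3·x^4 - 9·x^3 + 9·x^2, leaving 2·x^3 + 7·x^2 - x - 1
  leading term 2·x^3: subtract (2·x)·g(x) = 2·x^3 + 6·x^2 - 6·x, leaving x^2 + 5·x - 1
  leading term x^2: subtract (1)·g(x) = x^2 + 3·x - 3, leaving 2·x + 2
The remainder r(x) = 2·x + 2 ≠ 0 (and deg r < deg g), so g ∤ f, i.e. f ∉ (g).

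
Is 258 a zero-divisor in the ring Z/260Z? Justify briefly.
YES

gcd(258, 260) = 2 > 1, so 258 is not a unit in Z/260Z. In Z/nZ every nonzero non-unit is a zero-divisor: explicitly, take b = 260/gcd = 130 ≠ 0 (mod 260); then 258·130 = 33540 = 129·260, i.e. 258·130 ≡ 0 (mod 260). So 258 is a zero-divisor.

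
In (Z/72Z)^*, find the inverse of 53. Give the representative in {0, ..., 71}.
53^(−1) ≡ 53 (mod 72)

Apply the extended Euclidean algorithm to (72, 53), tracking rows (r, s, t) with s·72 + t·53 = r. Each division r_prev = q·r_cur + r_new produces the new row as (previous row) − q·(current row):
  row A: (72, 1, 0)   [1·72 + 0·53 = 72]
  row B: (53, 0, 1)   [0·72 + 1·53 = 53]
  72 = 1·53 + 19   → row C = row A − 1·row B = (19, 1, −1)   [check: 1·72 − 1·53 = 19]
  53 = 2·19 + 15   → row D = row B − 2·row C = (15, −2, 3)   [check: −2·72 + 3·53 = 15]
  19 = 1·15 + 4   → row E = row C − 1·row D = (4, 3, −4)   [check: 3·72 − 4·53 = 4]
  15 = 3·4 + 3   → row F = row D − 3·row E = (3, −11, 15)   [check: −11·72 + 15·53 = 3]
  4 = 1·3 + 1   → row G = row E − 1·row F = (1, 14, −19)   [check: 14·72 − 19·53 = 1]
  3 = 3·1 + 0   → remainder 0, stop. gcd = 1 (last nonzero row G).
The gcd is 1, so 53 is invertible mod 72. The last nonzero row gives 14·72 − 19·53 = 1, so t = −19. So 53^(−1) ≡ −19 ≡ 53 (mod 72). Verify: 53 · 53 = 2809 ≡ 1 (mod 72). ✓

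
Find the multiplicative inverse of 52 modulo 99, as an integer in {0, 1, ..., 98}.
Apply the extended Euclidean algorithm to (99, 52), tracking rows (r, s, t) with s·99 + t·52 = r. Each division r_prev = q·r_cur + r_new produces the new row as (previous row) − q·(current row):
  row A: (99, 1, 0)   [1·99 + 0·52 = 99]
  row B: (52, 0, 1)   [0·99 + 1·52 = 52]
  99 = 1·52 + 47   → row C = row A − 1·row B = (47, 1, −1)   [check: 1·99 − 1·52 = 47]
  52 = 1·47 + 5   → row D = row B − 1·row C = (5, −1, 2)   [check: −1·99 + 2·52 = 5]
  47 = 9·5 + 2   → row E = row C − 9·row D = (2, 10, −19)   [check: 10·99 − 19·52 = 2]
  5 = 2·2 + 1   → row F = row D − 2·row E = (1, −21, 40)   [check: −21·99 + 40·52 = 1]
  2 = 2·1 + 0   → remainder 0, stop. gcd = 1 (last nonzero row F).
The gcd is 1, so 52 is invertible mod 99. The last nonzero row gives −21·99 + 40·52 = 1, so t = 40. So 52^(−1) ≡ 40 (mod 99). Verify: 52 · 40 = 2080 ≡ 1 (mod 99). ✓

Final answer: 52^(−1) ≡ 40 (mod 99)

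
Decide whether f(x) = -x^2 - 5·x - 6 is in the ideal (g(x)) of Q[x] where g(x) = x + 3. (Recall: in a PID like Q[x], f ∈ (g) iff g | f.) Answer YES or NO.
YES

In Q[x] the ideal (g) consists of all multiples of g, so f ∈ (g) iff g | f, i.e. iff the remainder of f on division by g is 0. Divide f by g (g is monic, so eliminate the leading term of the running remainder at each step):
  leading term -x^2: subtract (-x)·g(x) = -x^2 - 3·x, leaving -2·x - 6
  leading term -2·x: subtract (-2)·g(x) = -2·x - 6, leaving 0
The remainder is 0, so f(x) = g(x) · h(x) with h(x) = -x - 2. Hence g | f, i.e. f ∈ (g).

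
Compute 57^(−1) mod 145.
Apply the extended Euclidean algorithm to (145, 57), tracking rows (r, s, t) with s·145 + t·57 = r. Each division r_prev = q·r_cur + r_new produces the new row as (previous row) − q·(current row):
  row A: (145, 1, 0)   [1·145 + 0·57 = 145]
  row B: (57, 0, 1)   [0·145 + 1·57 = 57]
  145 = 2·57 + 31   → row C = row A − 2·row B = (31, 1, −2)   [check: 1·145 − 2·57 = 31]
  57 = 1·31 + 26   → row D = row B − 1·row C = (26, −1, 3)   [check: −1·145 + 3·57 = 26]
  31 = 1·26 + 5   → row E = row C − 1·row D = (5, 2, −5)   [check: 2·145 − 5·57 = 5]
  26 = 5·5 + 1   → row F = row D − 5·row E = (1, −11, 28)   [check: −11·145 + 28·57 = 1]
  5 = 5·1 + 0   → remainder 0, stop. gcd = 1 (last nonzero row F).
The gcd is 1, so 57 is invertible mod 145. The last nonzero row gives −11·145 + 28·57 = 1, so t = 28. So 57^(−1) ≡ 28 (mod 145). Verify: 57 · 28 = 1596 ≡ 1 (mod 145). ✓

Final answer: 57^(−1) ≡ 28 (mod 145)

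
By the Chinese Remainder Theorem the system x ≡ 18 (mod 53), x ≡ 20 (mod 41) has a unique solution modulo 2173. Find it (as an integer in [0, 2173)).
x ≡ 389 (mod 2173); the representative in [0, 2173) is 389

The moduli 53, 41 are pairwise coprime, so by the CRT there is a unique solution mod 53·41 = 2173.
Solve by successive substitution. Start with x ≡ 18 (mod 53).
  Combine with x ≡ 20 (mod 41): write x = 18 + 53·t and require 18 + 53·t ≡ 20 (mod 41), i.e. 53·t ≡ 20 − 18 ≡ 2 (mod 41). Since 53^(−1) ≡ 24 (mod 41) (53 ≡ 12 (mod 41)), t ≡ 24·2 ≡ 7 (mod 41). So x ≡ 18 + 53·7 = 389 (mod 2173).
Unique solution in [0, 2173): x = 389.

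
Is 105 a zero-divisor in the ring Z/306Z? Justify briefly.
gcd(105, 306) = 3 > 1, so 105 is not a unit in Z/306Z. In Z/nZ every nonzero non-unit is a zero-divisor: explicitly, take b = 306/gcd = 102 ≠ 0 (mod 306); then 105·102 = 10710 = 35·306, i.e. 105·102 ≡ 0 (mod 306). So 105 is a zero-divisor.

Final answer: YES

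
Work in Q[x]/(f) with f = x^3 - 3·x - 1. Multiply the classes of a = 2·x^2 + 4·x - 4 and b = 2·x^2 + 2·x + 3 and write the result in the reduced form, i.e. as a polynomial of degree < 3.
a · b ≡ 18·x^2 + 44·x (mod f(x))

First multiply in Q[x] without reducing: a · b = 4·x^4 + 12·x^3 + 6·x^2 + 4·x - 12. Now divide by f(x) = x^3 - 3·x - 1, eliminating the leading term at each step:
  leading term 4·x^4: subtract (4·x)·f(x) = 4·x^4 - 12·x^2 - 4·x, leaving 12·x^3 + 18·x^2 + 8·x - 12
  leading term 12·x^3: subtract (12)·f(x) = 12·x^3 - 36·x - 12, leaving 18·x^2 + 44·x
The degree is now < 3, so this is the remainder. Hence a · b ≡ 18·x^2 + 44·x in Q[x]/(f).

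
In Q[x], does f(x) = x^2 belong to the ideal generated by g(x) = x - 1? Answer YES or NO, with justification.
In Q[x] the ideal (g) consists of all multiples of g, so f ∈ (g) iff g | f, i.e. iff the remainder of f on division by g is 0. Divide f by g (g is monic, so eliminate the leading term of the running remainder at each step):
  leading term x^2: subtract (x)·g(x) = x^2 - x, leaving x
  leading term x: subtract (1)·g(x) = x - 1, leaving 1
The remainder r(x) = 1 ≠ 0 (and deg r < deg g), so g ∤ f, i.e. f ∉ (g).

Final answer: NO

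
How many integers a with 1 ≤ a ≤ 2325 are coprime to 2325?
The number of a ∈ {1, ..., 2325} with gcd(a, 2325) = 1 is by definition Euler's totient φ(2325). φ is multiplicative, with φ(p^e) = p^e − p^(e−1). Factorise 2325 = 3 · 5^2 · 31. Then
  φ(2325) = (3 − 1) · (5^2 − 5^1) · (31 − 1) = 2 · 20 · 30 = 1200.
So there are 1200 such integers.

Final answer: 1200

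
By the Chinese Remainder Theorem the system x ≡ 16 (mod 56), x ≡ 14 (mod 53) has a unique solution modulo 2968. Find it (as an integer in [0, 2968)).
x ≡ 968 (mod 2968); the representative in [0, 2968) is 968

The moduli 56, 53 are pairwise coprime, so by the CRT there is a unique solution mod 56·53 = 2968.
Solve by successive substitution. Start with x ≡ 16 (mod 56).
  Combine with x ≡ 14 (mod 53): write x = 16 + 56·t and require 16 + 56·t ≡ 14 (mod 53), i.e. 56·t ≡ 14 − 16 ≡ 51 (mod 53). Since 56^(−1) ≡ 18 (mod 53) (56 ≡ 3 (mod 53)), t ≡ 18·51 ≡ 17 (mod 53). So x ≡ 16 + 56·17 = 968 (mod 2968).
Unique solution in [0, 2968): x = 968.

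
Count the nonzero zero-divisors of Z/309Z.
Z/309Z has 104 nonzero zero-divisors

In Z/309Z each nonzero element is either a unit (gcd with 309 is 1) or a zero-divisor (gcd > 1). The number of units is φ(309): factorise 309 = 3 · 103, so φ(309) = (3 − 1) · (103 − 1) = 2 · 102 = 204. The nonzero elements number 309 − 1 = 308. Hence the nonzero zero-divisors number 308 − 204 = 104.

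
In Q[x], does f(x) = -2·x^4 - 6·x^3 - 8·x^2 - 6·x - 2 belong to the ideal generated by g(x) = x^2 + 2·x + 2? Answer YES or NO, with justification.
NO

In Q[x] the ideal (g) consists of all multiples of g, so f ∈ (g) iff g | f, i.e. iff the remainder of f on division by g is 0. Divide f by g (g is monic, so eliminate the leading term of the running remainder at each step):
  leading term -2·x^4: subtract (-2·x^2)·g(x) = -2·x^4 - 4·x^3 - 4·x^2, leaving -2·x^3 - 4·x^2 - 6·x - 2
  leading term -2·x^3: subtract (-2·x)·g(x) = -2·x^3 - 4·x^2 - 4·x, leaving -2·x - 2
The remainder r(x) = -2·x - 2 ≠ 0 (and deg r < deg g), so g ∤ f, i.e. f ∉ (g).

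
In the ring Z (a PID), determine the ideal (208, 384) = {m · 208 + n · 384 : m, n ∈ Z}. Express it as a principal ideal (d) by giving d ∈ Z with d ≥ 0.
(208, 384) = (16); d = 16

In the PID Z, (a, b) is generated by gcd(a, b). Compute gcd(384, 208) with the extended Euclidean algorithm, tracking rows (r, s, t) with s·384 + t·208 = r:
  row A: (384, 1, 0)   [1·384 + 0·208 = 384]
  row B: (208, 0, 1)   [0·384 + 1·208 = 208]
  384 = 1·208 + 176   → row C = row A − 1·row B = (176, 1, −1)   [check: 1·384 − 1·208 = 176]
  208 = 1·176 + 32   → row D = row B − 1·row C = (32, −1, 2)   [check: −1·384 + 2·208 = 32]
  176 = 5·32 + 16   → row E = row C − 5·row D = (16, 6, −11)   [check: 6·384 − 11·208 = 16]
  32 = 2·16 + 0   → remainder 0, stop. gcd = 16 (last nonzero row E).
So gcd(208, 384) = 16, with Bézout identity 6·384 − 11·208 = 16. Containment (⊇): the Bézout identity exhibits 16 as an element of (208, 384), giving (16) ⊆ (208, 384). Containment (⊆): since 16 | 208 and 16 | 384 (208 = 16·13, 384 = 16·24), every Z-linear combination of 208 and 384 is divisible by 16, so (208, 384) ⊆ (16). Therefore (208, 384) = (16), d = 16.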